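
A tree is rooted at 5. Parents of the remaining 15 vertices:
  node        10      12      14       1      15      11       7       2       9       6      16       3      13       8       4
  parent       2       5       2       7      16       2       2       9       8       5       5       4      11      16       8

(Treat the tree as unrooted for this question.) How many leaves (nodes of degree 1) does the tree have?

8

Exactly 8 nodes have a single neighbour: 1, 3, 6, 10, 12, 13, 14, 15.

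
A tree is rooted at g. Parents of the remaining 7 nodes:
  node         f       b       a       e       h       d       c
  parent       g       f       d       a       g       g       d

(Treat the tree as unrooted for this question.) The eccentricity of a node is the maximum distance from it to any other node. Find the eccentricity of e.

Distances from e peak at 5, attained at b.
e–a–d–g–f–b

5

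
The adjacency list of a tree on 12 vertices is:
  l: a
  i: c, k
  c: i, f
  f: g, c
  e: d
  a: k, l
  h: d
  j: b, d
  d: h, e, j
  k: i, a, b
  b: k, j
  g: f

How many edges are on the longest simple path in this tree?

A longest path is h - d - j - b - k - i - c - f - g, with 8 edges.

8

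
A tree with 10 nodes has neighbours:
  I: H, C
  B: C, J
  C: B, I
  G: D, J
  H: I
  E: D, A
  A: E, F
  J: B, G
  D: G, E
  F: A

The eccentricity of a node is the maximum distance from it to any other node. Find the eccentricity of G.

5

The node farthest from G is H, via G-J-B-C-I-H — 5 edges.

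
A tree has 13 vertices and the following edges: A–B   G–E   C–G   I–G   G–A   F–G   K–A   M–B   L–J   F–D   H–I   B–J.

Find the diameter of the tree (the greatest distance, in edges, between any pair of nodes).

6

A longest path is H – I – G – A – B – J – L, with 6 edges.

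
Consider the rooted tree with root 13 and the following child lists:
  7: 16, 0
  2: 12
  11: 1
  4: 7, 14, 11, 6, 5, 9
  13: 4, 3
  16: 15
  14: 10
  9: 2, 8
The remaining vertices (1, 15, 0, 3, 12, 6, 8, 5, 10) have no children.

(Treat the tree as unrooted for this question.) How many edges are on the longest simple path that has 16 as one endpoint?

5

Distances from 16 peak at 5, attained at 12.
16–7–4–9–2–12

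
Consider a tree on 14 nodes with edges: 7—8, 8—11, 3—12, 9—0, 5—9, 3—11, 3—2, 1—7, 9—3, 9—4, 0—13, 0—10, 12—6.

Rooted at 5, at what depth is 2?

5–9–3–2 — 3 edges.

3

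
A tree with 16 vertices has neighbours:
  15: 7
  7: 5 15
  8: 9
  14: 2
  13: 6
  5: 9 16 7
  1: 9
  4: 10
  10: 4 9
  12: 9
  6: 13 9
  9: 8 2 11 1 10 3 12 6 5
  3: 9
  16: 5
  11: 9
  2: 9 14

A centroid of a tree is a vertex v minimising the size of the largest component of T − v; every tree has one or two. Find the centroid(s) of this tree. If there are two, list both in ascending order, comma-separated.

Removing 9 splits the tree into components of sizes 4, 2, 2, 2, 1, 1, 1, 1, 1; the largest is 4 ≤ ⌊16/2⌋ = 8.
Every other node leaves some component of size > 8, so the centroid is unique.

9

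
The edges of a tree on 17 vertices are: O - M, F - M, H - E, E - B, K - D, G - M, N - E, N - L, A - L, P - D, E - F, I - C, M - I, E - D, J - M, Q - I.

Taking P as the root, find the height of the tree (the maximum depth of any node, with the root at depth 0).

6

A deepest node is Q, reached by P-D-E-F-M-I-Q.
That path has 6 edges, so the height is 6.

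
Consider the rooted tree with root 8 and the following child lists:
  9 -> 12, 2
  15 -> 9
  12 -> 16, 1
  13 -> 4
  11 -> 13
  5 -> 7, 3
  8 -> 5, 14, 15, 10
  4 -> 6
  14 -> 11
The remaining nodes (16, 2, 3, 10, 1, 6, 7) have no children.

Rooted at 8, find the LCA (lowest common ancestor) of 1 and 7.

8

1's ancestor chain is 1, 12, 9, 15, 8 and 7's is 7, 5, 8; they first meet at 8.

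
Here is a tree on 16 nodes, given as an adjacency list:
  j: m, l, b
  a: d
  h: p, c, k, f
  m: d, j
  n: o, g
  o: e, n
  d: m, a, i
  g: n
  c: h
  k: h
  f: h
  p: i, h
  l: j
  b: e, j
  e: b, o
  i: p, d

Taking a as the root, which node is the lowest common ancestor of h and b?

Ancestors of h (toward the root): h, p, i, d, a.
Ancestors of b: b, j, m, d, a.
The deepest node appearing in both lists is d.

d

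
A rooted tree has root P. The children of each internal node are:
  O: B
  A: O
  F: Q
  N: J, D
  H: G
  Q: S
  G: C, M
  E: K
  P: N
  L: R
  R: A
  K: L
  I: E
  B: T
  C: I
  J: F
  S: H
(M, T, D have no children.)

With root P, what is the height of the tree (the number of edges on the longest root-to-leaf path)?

17

The longest root-to-leaf path is P-N-J-F-Q-S-H-G-C-I-E-K-L-R-A-O-B-T (17 edges).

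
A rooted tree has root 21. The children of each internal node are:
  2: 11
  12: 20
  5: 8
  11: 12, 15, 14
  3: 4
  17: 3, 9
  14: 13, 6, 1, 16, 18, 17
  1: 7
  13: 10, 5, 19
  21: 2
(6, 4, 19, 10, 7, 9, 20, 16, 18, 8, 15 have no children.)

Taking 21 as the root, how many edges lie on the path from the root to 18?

21–2–11–14–18 — 4 edges.

4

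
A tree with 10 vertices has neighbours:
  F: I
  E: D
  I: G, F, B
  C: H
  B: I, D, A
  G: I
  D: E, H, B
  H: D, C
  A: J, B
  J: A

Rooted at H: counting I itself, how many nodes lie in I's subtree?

3

Descendants of I (including itself): I, G, F. That's 3.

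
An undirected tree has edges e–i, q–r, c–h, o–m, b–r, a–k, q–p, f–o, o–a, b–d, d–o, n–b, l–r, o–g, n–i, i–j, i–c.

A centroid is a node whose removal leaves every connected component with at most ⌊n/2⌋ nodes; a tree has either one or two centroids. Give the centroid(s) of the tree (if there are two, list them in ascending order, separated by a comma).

If b is removed the pieces have sizes 7, 6, 4, all ≤ ⌊18/2⌋ = 9.
No neighbour of b does as well, so b is the unique centroid.

b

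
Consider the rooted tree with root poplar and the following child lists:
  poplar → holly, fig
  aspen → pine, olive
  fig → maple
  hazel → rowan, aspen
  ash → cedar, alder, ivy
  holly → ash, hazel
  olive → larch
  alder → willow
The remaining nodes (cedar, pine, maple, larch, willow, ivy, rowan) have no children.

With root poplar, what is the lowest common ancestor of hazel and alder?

hazel's ancestor chain is hazel, holly, poplar and alder's is alder, ash, holly, poplar; they first meet at holly.

holly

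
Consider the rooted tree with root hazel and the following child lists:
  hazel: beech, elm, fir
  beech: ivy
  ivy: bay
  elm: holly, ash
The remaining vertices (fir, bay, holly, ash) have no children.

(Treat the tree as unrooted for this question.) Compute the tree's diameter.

A longest path is bay-ivy-beech-hazel-elm-holly, with 5 edges.

5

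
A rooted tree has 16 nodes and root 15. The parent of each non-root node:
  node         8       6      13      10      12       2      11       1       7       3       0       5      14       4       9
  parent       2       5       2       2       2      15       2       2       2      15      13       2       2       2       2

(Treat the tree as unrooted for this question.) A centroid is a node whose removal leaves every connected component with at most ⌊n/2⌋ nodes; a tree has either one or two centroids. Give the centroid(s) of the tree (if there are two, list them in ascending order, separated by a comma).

2

Removing 2 splits the tree into components of sizes 2, 2, 2, 1, 1, 1, 1, 1, 1, 1, 1, 1; the largest is 2 ≤ ⌊16/2⌋ = 8.
No neighbour of 2 does as well, so 2 is the unique centroid.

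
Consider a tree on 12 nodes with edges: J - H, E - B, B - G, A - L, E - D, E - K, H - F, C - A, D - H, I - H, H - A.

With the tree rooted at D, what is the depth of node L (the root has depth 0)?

3

D – H – A – L — 3 edges.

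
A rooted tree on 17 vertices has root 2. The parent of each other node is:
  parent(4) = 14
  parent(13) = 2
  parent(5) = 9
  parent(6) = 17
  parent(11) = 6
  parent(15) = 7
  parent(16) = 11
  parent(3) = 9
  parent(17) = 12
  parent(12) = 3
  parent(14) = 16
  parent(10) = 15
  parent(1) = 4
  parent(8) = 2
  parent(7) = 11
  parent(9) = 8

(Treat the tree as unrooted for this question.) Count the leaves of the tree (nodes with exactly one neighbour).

Degree-1 nodes: 1, 5, 10, 13 — 4 of them.

4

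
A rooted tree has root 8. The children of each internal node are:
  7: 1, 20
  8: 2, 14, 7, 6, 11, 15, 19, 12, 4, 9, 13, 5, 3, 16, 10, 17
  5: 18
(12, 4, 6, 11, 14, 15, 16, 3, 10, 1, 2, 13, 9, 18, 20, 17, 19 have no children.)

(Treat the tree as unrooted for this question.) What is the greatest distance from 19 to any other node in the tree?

The node farthest from 19 is 18 (20, 1 also at distance 3), via 19-8-5-18 — 3 edges.

3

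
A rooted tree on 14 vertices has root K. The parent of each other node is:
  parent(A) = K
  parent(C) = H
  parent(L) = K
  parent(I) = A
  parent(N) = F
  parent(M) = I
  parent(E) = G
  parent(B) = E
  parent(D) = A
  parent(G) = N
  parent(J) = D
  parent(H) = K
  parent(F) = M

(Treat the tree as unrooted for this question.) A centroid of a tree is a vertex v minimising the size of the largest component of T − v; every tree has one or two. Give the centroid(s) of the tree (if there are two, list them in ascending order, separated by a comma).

A, I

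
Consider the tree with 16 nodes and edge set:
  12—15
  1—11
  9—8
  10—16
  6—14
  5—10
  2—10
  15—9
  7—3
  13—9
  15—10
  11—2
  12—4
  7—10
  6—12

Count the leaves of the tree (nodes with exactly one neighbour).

8

Degree-1 nodes: 1, 3, 4, 5, 8, 13, 14, 16 — 8 of them.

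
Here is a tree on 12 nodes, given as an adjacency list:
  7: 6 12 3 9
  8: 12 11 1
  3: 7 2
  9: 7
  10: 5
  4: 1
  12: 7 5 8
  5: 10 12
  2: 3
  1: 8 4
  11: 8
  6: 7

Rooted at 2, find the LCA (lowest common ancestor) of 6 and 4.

Path 6→root: 6 7 3 2; path 4→root: 4 1 8 12 7 3 2.
First common node: 7.

7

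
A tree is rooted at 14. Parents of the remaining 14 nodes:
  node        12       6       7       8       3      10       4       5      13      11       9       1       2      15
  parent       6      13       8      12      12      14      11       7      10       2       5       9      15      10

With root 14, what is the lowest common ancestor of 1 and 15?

Path 1→root: 1 9 5 7 8 12 6 13 10 14; path 15→root: 15 10 14.
First common node: 10.

10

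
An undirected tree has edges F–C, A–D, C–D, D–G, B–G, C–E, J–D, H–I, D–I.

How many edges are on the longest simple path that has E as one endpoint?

Distances from E peak at 4, attained at H (B also at distance 4).
E – C – D – I – H

4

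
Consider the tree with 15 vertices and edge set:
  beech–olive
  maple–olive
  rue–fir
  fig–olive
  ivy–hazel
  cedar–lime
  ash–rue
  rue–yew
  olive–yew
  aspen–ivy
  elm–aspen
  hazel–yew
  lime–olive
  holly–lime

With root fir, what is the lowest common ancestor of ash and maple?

Path ash→root: ash rue fir; path maple→root: maple olive yew rue fir.
First common node: rue.

rue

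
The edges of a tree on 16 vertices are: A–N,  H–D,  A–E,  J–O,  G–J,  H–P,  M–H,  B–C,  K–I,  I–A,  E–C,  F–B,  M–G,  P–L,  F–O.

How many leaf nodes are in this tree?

4

The leaves are D, K, L, N.
That is 4 leaves.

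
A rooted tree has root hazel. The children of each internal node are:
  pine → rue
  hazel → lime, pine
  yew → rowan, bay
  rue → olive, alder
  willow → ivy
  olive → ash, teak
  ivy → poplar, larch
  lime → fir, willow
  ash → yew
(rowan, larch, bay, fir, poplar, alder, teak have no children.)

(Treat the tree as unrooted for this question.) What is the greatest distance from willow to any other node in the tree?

A farthest node from willow is bay (rowan also at distance 8).
The path willow – lime – hazel – pine – rue – olive – ash – yew – bay has 8 edges.

8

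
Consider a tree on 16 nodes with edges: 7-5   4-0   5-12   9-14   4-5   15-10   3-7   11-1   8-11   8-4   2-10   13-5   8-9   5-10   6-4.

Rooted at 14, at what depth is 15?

6

14 → 9 → 8 → 4 → 5 → 10 → 15 — 6 edges.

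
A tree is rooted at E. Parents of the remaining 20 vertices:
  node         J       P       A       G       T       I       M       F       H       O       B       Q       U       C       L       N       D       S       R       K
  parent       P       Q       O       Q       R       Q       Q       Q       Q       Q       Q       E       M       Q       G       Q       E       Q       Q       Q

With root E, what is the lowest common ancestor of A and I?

Q

A's ancestor chain is A, O, Q, E and I's is I, Q, E; they first meet at Q.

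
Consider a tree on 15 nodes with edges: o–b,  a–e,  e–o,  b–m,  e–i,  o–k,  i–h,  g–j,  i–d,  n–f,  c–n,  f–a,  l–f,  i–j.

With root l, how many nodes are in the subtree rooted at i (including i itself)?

i's subtree: {i, j, d, h, g}, size 5.

5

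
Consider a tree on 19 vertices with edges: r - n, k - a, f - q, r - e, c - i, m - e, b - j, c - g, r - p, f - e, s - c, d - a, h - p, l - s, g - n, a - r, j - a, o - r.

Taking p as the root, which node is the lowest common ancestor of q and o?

Path q→root: q f e r p; path o→root: o r p.
First common node: r.

r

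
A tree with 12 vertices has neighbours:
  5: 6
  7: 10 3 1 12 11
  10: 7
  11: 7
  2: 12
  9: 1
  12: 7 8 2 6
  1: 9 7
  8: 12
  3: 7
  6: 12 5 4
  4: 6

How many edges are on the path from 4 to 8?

The path is 4 – 6 – 12 – 8, which has 3 edges.

3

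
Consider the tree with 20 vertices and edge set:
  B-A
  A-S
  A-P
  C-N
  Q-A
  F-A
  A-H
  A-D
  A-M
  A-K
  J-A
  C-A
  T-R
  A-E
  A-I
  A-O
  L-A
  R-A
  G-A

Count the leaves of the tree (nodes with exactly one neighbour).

17

Degree-1 nodes: B, D, E, F, G, H, I, J, K, L, M, N, O, P, Q, S, T — 17 of them.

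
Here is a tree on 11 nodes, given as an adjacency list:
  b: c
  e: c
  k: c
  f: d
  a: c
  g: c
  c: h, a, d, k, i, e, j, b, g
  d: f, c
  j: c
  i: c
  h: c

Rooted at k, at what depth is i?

2

k – c – i — 2 edges.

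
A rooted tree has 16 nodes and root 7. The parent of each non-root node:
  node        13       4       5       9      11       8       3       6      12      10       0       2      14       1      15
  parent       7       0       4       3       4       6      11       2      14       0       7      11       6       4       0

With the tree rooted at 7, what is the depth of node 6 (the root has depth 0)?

5

Path from 7 to 6: 7 → 0 → 4 → 11 → 2 → 6, which has 5 edges.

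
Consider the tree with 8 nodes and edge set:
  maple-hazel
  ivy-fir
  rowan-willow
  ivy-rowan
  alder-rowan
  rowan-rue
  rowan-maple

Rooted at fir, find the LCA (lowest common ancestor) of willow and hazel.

Path willow→root: willow rowan ivy fir; path hazel→root: hazel maple rowan ivy fir.
First common node: rowan.

rowan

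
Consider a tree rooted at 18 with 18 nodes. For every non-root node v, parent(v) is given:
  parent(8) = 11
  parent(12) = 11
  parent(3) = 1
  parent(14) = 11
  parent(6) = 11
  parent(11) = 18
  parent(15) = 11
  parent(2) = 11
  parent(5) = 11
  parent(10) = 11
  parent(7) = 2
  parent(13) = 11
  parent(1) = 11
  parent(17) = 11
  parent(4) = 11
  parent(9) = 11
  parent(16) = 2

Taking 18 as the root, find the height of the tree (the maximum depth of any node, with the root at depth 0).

3

7 sits deepest: 18 – 11 – 2 – 7 — 3 edges from the root.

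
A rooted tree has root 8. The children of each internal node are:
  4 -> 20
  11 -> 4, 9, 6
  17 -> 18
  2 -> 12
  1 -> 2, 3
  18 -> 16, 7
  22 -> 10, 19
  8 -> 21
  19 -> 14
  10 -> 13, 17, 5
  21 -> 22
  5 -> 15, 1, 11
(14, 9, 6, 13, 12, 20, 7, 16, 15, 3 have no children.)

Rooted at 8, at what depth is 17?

8–21–22–10–17 — 4 edges.

4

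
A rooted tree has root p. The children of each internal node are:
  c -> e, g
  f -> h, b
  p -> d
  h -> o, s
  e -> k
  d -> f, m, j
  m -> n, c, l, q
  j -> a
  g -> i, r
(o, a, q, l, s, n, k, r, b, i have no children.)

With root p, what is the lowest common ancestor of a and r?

d

Path a→root: a j d p; path r→root: r g c m d p.
First common node: d.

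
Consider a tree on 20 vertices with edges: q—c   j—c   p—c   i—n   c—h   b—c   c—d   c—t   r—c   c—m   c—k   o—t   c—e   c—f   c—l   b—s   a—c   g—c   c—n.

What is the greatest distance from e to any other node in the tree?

The node farthest from e is i (s, o also at distance 3), via e–c–n–i — 3 edges.

3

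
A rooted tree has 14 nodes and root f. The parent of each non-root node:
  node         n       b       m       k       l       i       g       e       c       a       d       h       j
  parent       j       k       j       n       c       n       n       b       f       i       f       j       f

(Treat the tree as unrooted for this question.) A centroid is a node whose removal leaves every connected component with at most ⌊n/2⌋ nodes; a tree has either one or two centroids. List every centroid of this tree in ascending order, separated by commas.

Delete j: the remaining components have sizes 7, 4, 1, 1. Max 7 ≤ 7, so j is a centroid.
Its neighbour n also leaves a largest component of size 7, so both are centroids.

j, n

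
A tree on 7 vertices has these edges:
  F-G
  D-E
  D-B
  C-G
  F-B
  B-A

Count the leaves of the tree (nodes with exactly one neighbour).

3

The leaves are A, C, E.
That is 3 leaves.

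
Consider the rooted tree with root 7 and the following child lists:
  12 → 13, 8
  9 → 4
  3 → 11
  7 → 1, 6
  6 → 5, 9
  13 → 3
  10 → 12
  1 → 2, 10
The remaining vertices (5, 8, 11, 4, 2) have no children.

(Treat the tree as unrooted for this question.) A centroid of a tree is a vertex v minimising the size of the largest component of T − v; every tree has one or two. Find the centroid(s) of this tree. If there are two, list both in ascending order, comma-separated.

1

Delete 1: the remaining components have sizes 6, 5, 1. Max 6 ≤ 6, so 1 is a centroid.
Every other node leaves some component of size > 6, so the centroid is unique.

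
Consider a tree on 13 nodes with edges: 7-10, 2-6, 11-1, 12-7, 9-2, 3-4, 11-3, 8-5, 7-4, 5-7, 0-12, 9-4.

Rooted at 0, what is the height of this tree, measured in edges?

The longest root-to-leaf path is 0-12-7-4-9-2-6 (6 edges).

6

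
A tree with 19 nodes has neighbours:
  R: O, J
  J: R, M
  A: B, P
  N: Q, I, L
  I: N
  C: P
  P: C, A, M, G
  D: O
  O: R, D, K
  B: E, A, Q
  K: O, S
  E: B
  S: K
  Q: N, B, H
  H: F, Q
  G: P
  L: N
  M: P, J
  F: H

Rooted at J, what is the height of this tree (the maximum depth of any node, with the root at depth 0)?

A deepest node is L, reached by J → M → P → A → B → Q → N → L.
That path has 7 edges, so the height is 7.

7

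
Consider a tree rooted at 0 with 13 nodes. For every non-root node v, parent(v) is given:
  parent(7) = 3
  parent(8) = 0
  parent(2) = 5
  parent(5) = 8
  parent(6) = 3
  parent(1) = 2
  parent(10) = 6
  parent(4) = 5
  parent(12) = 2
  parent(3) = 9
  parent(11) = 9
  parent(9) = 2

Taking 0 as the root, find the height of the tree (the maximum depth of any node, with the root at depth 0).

7

The longest root-to-leaf path is 0–8–5–2–9–3–6–10 (7 edges).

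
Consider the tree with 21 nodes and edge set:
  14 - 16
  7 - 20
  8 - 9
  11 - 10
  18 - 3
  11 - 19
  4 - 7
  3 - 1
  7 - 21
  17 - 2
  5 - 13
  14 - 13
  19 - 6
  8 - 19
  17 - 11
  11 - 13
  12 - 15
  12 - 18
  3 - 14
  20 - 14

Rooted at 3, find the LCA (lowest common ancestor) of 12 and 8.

3

12's ancestor chain is 12, 18, 3 and 8's is 8, 19, 11, 13, 14, 3; they first meet at 3.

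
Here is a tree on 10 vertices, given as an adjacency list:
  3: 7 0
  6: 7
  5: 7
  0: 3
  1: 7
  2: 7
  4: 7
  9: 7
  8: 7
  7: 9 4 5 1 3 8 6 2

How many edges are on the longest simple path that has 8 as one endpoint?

3

The node farthest from 8 is 0, via 8–7–3–0 — 3 edges.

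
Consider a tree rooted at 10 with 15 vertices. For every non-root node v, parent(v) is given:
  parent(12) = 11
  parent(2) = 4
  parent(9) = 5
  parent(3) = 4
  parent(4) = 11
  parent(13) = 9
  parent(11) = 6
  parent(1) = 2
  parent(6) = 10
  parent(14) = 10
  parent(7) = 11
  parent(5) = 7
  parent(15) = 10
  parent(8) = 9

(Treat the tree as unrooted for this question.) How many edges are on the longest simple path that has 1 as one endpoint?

Distances from 1 peak at 7, attained at 8 (13 also at distance 7).
1-2-4-11-7-5-9-8

7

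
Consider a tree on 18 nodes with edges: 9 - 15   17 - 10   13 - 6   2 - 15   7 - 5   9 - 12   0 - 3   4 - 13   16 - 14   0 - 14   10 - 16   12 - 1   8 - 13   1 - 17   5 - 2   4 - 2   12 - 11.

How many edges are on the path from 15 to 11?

3

15–9–12–11: 3 edges.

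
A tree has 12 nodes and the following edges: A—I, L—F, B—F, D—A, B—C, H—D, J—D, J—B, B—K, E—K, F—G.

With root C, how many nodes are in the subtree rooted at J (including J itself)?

5

The subtree rooted at J contains: J, D, A, H, I — 5 nodes.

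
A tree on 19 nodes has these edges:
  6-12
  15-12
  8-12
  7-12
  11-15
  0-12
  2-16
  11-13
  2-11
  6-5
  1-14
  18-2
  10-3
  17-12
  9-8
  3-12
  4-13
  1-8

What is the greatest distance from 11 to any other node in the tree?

The node farthest from 11 is 14, via 11–15–12–8–1–14 — 5 edges.

5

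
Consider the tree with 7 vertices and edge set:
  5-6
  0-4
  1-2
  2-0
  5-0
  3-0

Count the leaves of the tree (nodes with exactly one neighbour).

The leaves are 1, 3, 4, 6.
That is 4 leaves.

4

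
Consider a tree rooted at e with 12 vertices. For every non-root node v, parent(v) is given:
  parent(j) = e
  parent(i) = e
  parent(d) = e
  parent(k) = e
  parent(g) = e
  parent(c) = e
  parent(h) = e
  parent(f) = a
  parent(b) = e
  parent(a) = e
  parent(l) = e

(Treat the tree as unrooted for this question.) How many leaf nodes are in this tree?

Degree-1 nodes: b, c, d, f, g, h, i, j, k, l — 10 of them.

10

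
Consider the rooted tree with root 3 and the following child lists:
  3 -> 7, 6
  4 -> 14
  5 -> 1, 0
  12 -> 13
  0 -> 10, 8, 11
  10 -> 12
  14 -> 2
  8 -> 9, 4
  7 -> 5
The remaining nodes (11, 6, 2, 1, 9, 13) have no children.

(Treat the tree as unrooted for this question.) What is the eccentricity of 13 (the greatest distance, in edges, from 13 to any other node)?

Distances from 13 peak at 7, attained at 6 (2 also at distance 7).
13–12–10–0–5–7–3–6

7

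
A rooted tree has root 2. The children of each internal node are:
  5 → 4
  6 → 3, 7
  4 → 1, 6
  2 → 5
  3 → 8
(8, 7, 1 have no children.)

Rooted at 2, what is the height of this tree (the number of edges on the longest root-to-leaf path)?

5

The longest root-to-leaf path is 2–5–4–6–3–8 (5 edges).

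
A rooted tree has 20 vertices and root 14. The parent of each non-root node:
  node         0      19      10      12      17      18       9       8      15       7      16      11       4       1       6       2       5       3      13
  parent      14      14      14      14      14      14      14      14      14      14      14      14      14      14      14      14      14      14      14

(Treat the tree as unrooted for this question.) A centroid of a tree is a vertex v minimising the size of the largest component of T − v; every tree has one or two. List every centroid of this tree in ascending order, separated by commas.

Delete 14: the remaining components have sizes 1, 1, 1, 1, 1, 1, 1, 1, 1, 1, 1, 1, 1, 1, 1, 1, 1, 1, 1. Max 1 ≤ 10, so 14 is a centroid.
No neighbour of 14 does as well, so 14 is the unique centroid.

14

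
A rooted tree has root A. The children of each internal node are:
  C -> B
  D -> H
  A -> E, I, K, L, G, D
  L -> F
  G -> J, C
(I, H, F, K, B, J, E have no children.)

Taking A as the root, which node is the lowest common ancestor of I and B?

A

Ancestors of I (toward the root): I, A.
Ancestors of B: B, C, G, A.
The deepest node appearing in both lists is A.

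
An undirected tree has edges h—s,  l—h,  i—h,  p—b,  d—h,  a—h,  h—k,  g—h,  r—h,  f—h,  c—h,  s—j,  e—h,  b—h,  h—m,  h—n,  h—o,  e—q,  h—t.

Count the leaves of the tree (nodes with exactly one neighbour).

16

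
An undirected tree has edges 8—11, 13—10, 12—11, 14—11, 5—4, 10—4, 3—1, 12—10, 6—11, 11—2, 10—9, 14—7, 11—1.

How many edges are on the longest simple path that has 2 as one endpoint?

A farthest node from 2 is 5.
The path 2–11–12–10–4–5 has 5 edges.

5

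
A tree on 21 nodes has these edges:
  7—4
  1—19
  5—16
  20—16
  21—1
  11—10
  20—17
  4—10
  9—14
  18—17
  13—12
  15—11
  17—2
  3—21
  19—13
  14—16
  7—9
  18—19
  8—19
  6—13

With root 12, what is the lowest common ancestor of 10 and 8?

19

Ancestors of 10 (toward the root): 10, 4, 7, 9, 14, 16, 20, 17, 18, 19, 13, 12.
Ancestors of 8: 8, 19, 13, 12.
The deepest node appearing in both lists is 19.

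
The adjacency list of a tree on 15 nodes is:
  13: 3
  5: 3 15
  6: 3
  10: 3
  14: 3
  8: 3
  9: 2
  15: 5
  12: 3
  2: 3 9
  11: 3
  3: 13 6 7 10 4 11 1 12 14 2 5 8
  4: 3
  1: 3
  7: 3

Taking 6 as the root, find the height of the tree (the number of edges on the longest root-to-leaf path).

3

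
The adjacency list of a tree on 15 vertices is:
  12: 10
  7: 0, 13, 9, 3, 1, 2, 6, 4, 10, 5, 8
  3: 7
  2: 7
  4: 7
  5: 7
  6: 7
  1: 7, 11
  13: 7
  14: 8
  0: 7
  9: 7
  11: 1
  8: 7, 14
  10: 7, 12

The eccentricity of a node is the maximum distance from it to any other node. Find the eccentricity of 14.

4

Distances from 14 peak at 4, attained at 11 (12 also at distance 4).
14–8–7–1–11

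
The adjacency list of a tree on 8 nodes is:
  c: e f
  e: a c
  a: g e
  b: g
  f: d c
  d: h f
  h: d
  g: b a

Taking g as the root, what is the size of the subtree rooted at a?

6

The subtree rooted at a contains: a, e, c, f, d, h — 6 nodes.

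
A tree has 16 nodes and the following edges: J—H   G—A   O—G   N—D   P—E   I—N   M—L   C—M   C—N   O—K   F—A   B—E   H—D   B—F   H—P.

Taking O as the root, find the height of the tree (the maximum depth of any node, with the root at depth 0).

12

The longest root-to-leaf path is O–G–A–F–B–E–P–H–D–N–C–M–L (12 edges).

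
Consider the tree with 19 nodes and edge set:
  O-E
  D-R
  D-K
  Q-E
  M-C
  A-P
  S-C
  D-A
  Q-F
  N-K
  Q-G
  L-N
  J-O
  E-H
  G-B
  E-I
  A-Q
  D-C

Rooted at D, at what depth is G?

Path from D to G: D → A → Q → G, which has 3 edges.

3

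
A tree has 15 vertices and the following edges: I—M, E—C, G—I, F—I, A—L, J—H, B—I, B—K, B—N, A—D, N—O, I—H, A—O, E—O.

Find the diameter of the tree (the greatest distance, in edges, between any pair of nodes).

7

A longest path is J-H-I-B-N-O-A-L, with 7 edges.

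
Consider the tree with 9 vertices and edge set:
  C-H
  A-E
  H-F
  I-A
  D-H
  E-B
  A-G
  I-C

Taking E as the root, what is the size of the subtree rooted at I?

The subtree rooted at I contains: I, C, H, F, D — 5 nodes.

5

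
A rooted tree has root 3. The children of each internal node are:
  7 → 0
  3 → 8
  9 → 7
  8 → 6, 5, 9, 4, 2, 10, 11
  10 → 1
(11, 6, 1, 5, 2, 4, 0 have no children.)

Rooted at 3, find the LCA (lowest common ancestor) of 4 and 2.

Ancestors of 4 (toward the root): 4, 8, 3.
Ancestors of 2: 2, 8, 3.
The deepest node appearing in both lists is 8.

8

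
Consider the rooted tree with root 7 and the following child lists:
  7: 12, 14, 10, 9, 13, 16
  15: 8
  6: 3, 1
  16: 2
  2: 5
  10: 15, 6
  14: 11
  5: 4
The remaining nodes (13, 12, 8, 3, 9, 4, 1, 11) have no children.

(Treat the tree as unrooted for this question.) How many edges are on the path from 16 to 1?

4

Walking from 16: 16 - 7 - 10 - 6 - 1. Length 4.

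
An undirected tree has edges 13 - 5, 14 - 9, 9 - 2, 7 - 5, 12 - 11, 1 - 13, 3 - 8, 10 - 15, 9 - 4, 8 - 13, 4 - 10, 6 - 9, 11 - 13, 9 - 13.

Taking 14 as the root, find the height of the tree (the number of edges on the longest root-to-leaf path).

4

7 sits deepest: 14 – 9 – 13 – 5 – 7 — 4 edges from the root.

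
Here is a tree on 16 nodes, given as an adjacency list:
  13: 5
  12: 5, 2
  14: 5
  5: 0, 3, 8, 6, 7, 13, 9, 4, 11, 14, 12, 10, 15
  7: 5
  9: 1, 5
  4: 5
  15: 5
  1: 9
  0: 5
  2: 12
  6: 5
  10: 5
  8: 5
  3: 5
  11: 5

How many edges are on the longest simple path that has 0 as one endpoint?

A farthest node from 0 is 2 (1 also at distance 3).
The path 0–5–12–2 has 3 edges.

3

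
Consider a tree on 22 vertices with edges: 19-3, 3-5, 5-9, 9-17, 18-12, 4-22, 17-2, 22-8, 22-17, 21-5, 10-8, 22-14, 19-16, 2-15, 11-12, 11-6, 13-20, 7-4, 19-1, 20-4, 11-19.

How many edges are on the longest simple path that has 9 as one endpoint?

A farthest node from 9 is 18.
The path 9–5–3–19–11–12–18 has 6 edges.

6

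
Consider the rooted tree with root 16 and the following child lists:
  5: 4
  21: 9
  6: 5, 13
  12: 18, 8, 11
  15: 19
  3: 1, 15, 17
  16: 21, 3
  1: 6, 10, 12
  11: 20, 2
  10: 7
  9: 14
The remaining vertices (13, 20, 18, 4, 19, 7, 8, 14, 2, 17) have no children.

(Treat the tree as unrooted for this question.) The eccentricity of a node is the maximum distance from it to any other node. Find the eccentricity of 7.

7

A farthest node from 7 is 14.
The path 7-10-1-3-16-21-9-14 has 7 edges.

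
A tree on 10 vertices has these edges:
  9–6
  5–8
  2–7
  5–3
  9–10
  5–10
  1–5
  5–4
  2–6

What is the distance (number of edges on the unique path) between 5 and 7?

5

5–10–9–6–2–7: 5 edges.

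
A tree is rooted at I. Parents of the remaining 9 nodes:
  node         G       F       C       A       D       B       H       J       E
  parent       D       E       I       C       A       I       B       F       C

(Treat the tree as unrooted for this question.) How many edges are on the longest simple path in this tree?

6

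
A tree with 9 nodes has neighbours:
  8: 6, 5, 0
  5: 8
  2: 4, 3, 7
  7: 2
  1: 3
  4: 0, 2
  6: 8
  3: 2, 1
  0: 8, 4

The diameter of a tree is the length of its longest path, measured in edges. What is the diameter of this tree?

A longest path is 1 – 3 – 2 – 4 – 0 – 8 – 6, with 6 edges.

6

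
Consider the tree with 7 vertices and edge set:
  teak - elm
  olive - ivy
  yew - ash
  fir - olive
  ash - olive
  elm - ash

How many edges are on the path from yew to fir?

Walking from yew: yew - ash - olive - fir. Length 3.

3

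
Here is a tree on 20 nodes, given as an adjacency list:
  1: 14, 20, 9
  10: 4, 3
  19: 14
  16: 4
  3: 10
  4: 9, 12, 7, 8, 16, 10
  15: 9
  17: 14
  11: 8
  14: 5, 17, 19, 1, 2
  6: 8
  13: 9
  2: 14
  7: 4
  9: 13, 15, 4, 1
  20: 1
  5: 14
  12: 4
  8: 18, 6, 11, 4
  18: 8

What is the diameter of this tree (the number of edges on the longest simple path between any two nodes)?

Starting from 6, a farthest node is 19 at distance 6.
One longest path: 6–8–4–9–1–14–19.
So the diameter is 6.

6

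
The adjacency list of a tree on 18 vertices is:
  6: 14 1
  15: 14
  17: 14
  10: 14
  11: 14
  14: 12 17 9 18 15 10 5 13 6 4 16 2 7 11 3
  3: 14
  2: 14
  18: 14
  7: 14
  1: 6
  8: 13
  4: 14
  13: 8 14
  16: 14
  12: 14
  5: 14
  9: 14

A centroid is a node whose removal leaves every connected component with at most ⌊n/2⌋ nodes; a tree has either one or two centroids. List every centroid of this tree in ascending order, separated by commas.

If 14 is removed the pieces have sizes 2, 2, 1, 1, 1, 1, 1, 1, 1, 1, 1, 1, 1, 1, 1, all ≤ ⌊18/2⌋ = 9.
No neighbour of 14 does as well, so 14 is the unique centroid.

14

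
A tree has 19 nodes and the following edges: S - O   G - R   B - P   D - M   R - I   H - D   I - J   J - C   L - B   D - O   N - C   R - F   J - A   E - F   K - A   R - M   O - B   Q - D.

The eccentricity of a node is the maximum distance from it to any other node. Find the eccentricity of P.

9

Distances from P peak at 9, attained at K (N also at distance 9).
P–B–O–D–M–R–I–J–A–K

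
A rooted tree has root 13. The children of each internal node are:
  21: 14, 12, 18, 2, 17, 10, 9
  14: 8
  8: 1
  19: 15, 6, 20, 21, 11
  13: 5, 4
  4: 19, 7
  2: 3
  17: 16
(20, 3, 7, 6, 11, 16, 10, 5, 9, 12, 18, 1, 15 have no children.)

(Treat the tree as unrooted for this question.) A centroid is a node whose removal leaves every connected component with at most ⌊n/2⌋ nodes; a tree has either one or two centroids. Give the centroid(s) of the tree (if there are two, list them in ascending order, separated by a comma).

Delete 21: the remaining components have sizes 9, 3, 2, 2, 1, 1, 1, 1. Max 9 ≤ 10, so 21 is a centroid.
Every other node leaves some component of size > 10, so the centroid is unique.

21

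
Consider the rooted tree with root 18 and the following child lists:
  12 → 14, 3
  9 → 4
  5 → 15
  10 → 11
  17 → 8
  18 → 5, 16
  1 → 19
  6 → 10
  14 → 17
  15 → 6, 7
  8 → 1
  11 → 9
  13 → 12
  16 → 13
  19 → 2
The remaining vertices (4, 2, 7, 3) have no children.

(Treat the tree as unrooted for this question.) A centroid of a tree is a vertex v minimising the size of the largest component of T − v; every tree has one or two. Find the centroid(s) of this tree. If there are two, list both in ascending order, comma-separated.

If 16 is removed the pieces have sizes 9, 9, all ≤ ⌊19/2⌋ = 9.
Every other node leaves some component of size > 9, so the centroid is unique.

16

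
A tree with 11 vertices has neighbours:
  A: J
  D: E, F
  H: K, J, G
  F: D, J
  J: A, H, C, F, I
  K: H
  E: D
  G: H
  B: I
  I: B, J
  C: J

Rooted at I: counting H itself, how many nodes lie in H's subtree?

3

The subtree rooted at H contains: H, G, K — 3 nodes.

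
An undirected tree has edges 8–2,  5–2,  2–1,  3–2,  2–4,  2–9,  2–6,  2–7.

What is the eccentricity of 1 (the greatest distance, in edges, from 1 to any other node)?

2

Distances from 1 peak at 2, attained at 6 (9, 7, 8, 3, 5, 4 also at distance 2).
1-2-6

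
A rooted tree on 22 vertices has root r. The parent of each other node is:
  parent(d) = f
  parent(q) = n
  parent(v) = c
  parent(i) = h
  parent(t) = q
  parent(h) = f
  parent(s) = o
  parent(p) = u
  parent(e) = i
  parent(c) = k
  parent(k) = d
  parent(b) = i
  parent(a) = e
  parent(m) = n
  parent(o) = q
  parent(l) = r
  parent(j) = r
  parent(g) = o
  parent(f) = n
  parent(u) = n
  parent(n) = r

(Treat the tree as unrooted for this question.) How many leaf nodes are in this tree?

The leaves are a, b, g, j, l, m, p, s, t, v.
That is 10 leaves.

10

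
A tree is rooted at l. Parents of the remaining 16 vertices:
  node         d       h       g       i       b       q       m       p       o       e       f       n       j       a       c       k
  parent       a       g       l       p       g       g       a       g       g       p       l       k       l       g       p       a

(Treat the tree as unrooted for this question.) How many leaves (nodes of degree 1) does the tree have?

12

The leaves are b, c, d, e, f, h, i, j, m, n, o, q.
That is 12 leaves.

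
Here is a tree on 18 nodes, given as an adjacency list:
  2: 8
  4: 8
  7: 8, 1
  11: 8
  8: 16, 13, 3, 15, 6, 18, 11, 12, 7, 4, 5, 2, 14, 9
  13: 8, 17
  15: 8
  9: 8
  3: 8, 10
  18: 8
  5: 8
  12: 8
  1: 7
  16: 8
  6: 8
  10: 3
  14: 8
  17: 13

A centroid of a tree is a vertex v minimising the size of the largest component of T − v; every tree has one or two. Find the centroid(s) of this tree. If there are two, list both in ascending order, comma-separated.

Removing 8 splits the tree into components of sizes 2, 2, 2, 1, 1, 1, 1, 1, 1, 1, 1, 1, 1, 1; the largest is 2 ≤ ⌊18/2⌋ = 9.
No neighbour of 8 does as well, so 8 is the unique centroid.

8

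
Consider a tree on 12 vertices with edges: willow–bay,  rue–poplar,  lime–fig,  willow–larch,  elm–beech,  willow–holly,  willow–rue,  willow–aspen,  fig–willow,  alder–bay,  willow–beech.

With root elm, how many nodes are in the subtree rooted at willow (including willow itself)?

10

The subtree rooted at willow contains: willow, bay, rue, holly, fig, aspen, larch, alder, poplar, lime — 10 nodes.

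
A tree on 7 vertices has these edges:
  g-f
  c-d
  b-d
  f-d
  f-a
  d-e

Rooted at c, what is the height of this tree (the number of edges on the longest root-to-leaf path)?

3

A deepest node is g, reached by c–d–f–g.
That path has 3 edges, so the height is 3.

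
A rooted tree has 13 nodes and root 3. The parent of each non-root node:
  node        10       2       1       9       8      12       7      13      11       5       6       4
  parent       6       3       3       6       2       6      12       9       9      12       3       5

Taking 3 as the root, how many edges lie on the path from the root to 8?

Path from 3 to 8: 3 → 2 → 8, which has 2 edges.

2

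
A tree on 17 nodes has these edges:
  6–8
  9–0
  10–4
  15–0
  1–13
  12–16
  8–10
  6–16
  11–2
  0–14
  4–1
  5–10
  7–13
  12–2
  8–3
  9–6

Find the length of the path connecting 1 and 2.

Walking from 1: 1 – 4 – 10 – 8 – 6 – 16 – 12 – 2. Length 7.

7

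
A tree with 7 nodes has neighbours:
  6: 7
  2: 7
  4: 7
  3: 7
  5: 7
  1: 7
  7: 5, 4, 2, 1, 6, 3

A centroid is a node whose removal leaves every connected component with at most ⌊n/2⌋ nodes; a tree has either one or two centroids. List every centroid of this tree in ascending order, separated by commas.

7

If 7 is removed the pieces have sizes 1, 1, 1, 1, 1, 1, all ≤ ⌊7/2⌋ = 3.
No neighbour of 7 does as well, so 7 is the unique centroid.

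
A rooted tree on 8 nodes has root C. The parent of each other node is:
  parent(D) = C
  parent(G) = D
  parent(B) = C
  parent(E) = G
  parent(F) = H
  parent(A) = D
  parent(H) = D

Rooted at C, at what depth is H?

2

Path from C to H: C – D – H, which has 2 edges.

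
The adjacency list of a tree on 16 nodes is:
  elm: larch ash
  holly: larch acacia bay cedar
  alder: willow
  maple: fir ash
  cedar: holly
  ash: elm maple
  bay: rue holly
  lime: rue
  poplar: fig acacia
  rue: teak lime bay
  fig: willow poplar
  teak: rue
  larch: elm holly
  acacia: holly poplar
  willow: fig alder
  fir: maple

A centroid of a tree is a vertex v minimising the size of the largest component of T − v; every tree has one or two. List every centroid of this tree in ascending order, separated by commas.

holly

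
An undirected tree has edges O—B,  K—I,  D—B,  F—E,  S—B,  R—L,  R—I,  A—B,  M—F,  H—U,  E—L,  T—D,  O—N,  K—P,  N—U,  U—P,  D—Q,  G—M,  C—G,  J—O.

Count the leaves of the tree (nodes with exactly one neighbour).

7

Exactly 7 nodes have a single neighbour: A, C, H, J, Q, S, T.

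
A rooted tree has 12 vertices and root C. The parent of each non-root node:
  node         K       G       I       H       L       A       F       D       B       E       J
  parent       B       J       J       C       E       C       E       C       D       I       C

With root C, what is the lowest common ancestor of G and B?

Path G→root: G J C; path B→root: B D C.
First common node: C.

C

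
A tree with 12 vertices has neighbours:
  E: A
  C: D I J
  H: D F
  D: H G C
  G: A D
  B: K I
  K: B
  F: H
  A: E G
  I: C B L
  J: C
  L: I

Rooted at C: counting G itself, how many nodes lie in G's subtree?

3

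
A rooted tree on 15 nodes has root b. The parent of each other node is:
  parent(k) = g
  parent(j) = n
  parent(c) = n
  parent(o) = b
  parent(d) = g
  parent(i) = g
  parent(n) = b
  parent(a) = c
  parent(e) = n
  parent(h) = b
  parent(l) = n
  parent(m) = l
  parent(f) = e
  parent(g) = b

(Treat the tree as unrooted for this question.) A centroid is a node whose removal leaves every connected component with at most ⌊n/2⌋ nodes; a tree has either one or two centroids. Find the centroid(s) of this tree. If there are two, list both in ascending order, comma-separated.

n

If n is removed the pieces have sizes 7, 2, 2, 2, 1, all ≤ ⌊15/2⌋ = 7.
No neighbour of n does as well, so n is the unique centroid.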